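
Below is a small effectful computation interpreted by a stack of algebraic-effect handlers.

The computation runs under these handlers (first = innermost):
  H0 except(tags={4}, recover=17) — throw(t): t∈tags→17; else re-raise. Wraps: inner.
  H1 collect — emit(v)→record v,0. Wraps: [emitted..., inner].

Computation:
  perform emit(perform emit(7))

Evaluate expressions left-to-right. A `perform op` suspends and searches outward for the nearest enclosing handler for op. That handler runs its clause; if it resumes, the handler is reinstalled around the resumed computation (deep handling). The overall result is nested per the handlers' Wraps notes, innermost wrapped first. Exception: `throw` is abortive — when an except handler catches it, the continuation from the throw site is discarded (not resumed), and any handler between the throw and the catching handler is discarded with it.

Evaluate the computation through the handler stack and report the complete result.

Step-by-step:
emit(7) @ H1 ⇒ out+=7
emit(0) @ H1 ⇒ out+=0
H0 returns 0
H1 returns [7, 0, 0]
= [7, 0, 0]

Answer: [7, 0, 0]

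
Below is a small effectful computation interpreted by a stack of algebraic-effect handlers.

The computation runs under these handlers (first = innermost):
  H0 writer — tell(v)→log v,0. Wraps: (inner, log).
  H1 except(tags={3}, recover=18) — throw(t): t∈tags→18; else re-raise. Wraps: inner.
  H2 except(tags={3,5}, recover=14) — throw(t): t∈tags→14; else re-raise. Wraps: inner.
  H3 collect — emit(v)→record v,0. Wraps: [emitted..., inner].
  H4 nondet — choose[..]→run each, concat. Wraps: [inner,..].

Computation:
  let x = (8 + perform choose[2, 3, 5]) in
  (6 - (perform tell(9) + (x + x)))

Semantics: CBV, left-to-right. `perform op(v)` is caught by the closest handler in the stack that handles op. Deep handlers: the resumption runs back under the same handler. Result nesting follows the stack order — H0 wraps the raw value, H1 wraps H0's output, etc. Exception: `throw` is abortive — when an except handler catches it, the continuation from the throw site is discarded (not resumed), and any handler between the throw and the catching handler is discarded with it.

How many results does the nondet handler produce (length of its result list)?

Answer: 3

Working:
choose[2, 3, 5] @ H4
  branch[0] choose=2:
    tell(9) @ H0 ⇒ log+=9
    H0 returns (-14, (9))
    H1 returns (-14, (9))
    H2 returns (-14, (9))
    H3 returns [(-14, (9))]
    H4 returns [[(-14, (9))]]
  branch[1] choose=3:
    tell(9) @ H0 ⇒ log+=9
    H0 returns (-16, (9))
    H1 returns (-16, (9))
    H2 returns (-16, (9))
    H3 returns [(-16, (9))]
    H4 returns [[(-16, (9))]]
  branch[2] choose=5:
    tell(9) @ H0 ⇒ log+=9
    H0 returns (-20, (9))
    H1 returns (-20, (9))
    H2 returns (-20, (9))
    H3 returns [(-20, (9))]
    H4 returns [[(-20, (9))]]
= [[(-14, (9))], [(-16, (9))], [(-20, (9))]]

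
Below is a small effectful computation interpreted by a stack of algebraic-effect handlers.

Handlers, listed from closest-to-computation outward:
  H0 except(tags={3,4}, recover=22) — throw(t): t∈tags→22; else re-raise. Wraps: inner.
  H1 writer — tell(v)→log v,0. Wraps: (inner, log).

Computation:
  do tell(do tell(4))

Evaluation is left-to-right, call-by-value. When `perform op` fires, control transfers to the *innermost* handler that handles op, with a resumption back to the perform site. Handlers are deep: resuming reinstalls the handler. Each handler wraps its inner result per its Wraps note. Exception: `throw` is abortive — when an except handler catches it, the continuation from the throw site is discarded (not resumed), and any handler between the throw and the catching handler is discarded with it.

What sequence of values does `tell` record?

Evaluation trace:
tell(4) @ H1 ⇒ log+=4
tell(0) @ H1 ⇒ log+=0
H0 returns 0
H1 returns (0, (4, 0))
= (0, (4, 0))

Answer: (4, 0)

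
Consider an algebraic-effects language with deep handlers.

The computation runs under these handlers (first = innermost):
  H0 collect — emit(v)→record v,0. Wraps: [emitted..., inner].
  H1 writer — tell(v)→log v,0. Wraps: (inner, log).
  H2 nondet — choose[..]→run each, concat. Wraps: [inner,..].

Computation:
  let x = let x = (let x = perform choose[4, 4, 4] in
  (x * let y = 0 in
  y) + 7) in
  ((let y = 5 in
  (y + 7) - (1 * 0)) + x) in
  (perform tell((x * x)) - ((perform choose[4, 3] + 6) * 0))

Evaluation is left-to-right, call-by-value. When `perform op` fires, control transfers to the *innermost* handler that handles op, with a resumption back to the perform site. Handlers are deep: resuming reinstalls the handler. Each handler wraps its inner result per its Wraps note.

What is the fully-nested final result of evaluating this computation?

Evaluation trace:
choose[4, 4, 4] @ H2
  branch[0] choose=4:
    tell(361) @ H1 ⇒ log+=361
    choose[4, 3] @ H2
      branch[0] choose=4:
        H0 returns [0]
        H1 returns ([0], (361))
        H2 returns [([0], (361))]
      branch[1] choose=3:
        H0 returns [0]
        H1 returns ([0], (361))
        H2 returns [([0], (361))]
  branch[1] choose=4:
    tell(361) @ H1 ⇒ log+=361
    choose[4, 3] @ H2
      branch[0] choose=4:
        H0 returns [0]
        H1 returns ([0], (361))
        H2 returns [([0], (361))]
      branch[1] choose=3:
        H0 returns [0]
        H1 returns ([0], (361))
        H2 returns [([0], (361))]
  branch[2] choose=4:
    tell(361) @ H1 ⇒ log+=361
    choose[4, 3] @ H2
      branch[0] choose=4:
        H0 returns [0]
        H1 returns ([0], (361))
        H2 returns [([0], (361))]
      branch[1] choose=3:
        H0 returns [0]
        H1 returns ([0], (361))
        H2 returns [([0], (361))]
= [([0], (361)), ([0], (361)), ([0], (361)), ([0], (361)), ([0], (361)), ([0], (361))]

Answer: [([0], (361)), ([0], (361)), ([0], (361)), ([0], (361)), ([0], (361)), ([0], (361))]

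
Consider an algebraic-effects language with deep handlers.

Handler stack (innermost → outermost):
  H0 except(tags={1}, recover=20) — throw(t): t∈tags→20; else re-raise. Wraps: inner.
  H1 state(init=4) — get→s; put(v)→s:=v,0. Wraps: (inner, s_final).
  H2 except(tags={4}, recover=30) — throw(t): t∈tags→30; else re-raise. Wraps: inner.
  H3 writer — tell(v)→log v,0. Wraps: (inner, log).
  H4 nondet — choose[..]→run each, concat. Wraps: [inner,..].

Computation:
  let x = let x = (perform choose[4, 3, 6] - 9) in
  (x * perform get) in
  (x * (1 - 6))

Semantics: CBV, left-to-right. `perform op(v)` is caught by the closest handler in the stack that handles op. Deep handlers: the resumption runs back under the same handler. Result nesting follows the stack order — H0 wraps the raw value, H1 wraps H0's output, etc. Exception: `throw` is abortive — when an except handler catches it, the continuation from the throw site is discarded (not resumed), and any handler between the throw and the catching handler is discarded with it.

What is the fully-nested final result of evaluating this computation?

Answer: [((100, 4), ()), ((120, 4), ()), ((60, 4), ())]

Step-by-step:
choose[4, 3, 6] @ H4
  branch[0] choose=4:
    get @ H1 ⇒ 4
    H0 returns 100
    H1 returns (100, 4)
    H2 returns (100, 4)
    H3 returns ((100, 4), ())
    H4 returns [((100, 4), ())]
  branch[1] choose=3:
    get @ H1 ⇒ 4
    H0 returns 120
    H1 returns (120, 4)
    H2 returns (120, 4)
    H3 returns ((120, 4), ())
    H4 returns [((120, 4), ())]
  branch[2] choose=6:
    get @ H1 ⇒ 4
    H0 returns 60
    H1 returns (60, 4)
    H2 returns (60, 4)
    H3 returns ((60, 4), ())
    H4 returns [((60, 4), ())]
= [((100, 4), ()), ((120, 4), ()), ((60, 4), ())]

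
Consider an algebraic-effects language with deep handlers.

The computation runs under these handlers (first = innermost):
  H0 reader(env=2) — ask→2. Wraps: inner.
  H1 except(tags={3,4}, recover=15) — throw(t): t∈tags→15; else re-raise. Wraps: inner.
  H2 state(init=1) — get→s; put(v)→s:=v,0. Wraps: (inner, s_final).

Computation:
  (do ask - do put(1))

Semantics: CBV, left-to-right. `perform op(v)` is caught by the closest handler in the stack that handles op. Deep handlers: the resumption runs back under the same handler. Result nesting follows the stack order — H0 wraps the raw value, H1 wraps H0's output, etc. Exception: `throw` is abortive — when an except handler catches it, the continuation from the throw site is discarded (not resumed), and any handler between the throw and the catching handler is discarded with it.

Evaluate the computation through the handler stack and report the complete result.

Working:
ask @ H0 ⇒ 2
put(1) @ H2 ⇒ s:=1
H0 returns 2
H1 returns 2
H2 returns (2, 1)
= (2, 1)

Answer: (2, 1)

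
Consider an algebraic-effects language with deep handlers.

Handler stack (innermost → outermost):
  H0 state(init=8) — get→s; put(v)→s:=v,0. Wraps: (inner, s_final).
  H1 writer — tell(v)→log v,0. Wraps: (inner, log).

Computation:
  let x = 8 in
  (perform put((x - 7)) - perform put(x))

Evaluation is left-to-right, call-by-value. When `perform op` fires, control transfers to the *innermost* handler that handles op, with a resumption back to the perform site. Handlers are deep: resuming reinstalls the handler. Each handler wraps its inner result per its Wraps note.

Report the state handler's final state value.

Answer: 8

Evaluation trace:
put(1) @ H0 ⇒ s:=1
put(8) @ H0 ⇒ s:=8
H0 returns (0, 8)
H1 returns ((0, 8), ())
= ((0, 8), ())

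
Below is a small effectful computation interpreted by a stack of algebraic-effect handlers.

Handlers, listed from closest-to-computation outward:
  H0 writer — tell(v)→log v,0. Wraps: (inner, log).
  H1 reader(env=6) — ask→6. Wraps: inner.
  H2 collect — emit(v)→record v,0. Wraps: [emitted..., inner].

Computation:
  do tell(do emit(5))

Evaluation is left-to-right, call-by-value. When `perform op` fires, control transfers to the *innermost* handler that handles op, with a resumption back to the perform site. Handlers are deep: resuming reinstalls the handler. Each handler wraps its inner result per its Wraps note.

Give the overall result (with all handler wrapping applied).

Working:
emit(5) @ H2 ⇒ out+=5
tell(0) @ H0 ⇒ log+=0
H0 returns (0, (0))
H1 returns (0, (0))
H2 returns [5, (0, (0))]
= [5, (0, (0))]

Answer: [5, (0, (0))]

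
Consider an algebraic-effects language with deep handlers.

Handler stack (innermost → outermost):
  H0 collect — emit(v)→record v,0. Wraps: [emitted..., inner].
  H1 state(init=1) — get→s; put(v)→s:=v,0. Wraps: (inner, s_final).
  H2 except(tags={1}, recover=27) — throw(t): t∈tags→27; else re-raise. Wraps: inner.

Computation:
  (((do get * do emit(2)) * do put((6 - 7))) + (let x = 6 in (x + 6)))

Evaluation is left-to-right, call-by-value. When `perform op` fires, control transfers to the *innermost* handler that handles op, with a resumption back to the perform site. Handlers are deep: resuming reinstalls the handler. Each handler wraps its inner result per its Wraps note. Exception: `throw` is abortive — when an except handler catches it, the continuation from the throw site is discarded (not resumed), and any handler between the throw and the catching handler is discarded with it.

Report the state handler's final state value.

Answer: -1

Step-by-step:
get @ H1 ⇒ 1
emit(2) @ H0 ⇒ out+=2
put(-1) @ H1 ⇒ s:=-1
H0 returns [2, 12]
H1 returns ([2, 12], -1)
H2 returns ([2, 12], -1)
= ([2, 12], -1)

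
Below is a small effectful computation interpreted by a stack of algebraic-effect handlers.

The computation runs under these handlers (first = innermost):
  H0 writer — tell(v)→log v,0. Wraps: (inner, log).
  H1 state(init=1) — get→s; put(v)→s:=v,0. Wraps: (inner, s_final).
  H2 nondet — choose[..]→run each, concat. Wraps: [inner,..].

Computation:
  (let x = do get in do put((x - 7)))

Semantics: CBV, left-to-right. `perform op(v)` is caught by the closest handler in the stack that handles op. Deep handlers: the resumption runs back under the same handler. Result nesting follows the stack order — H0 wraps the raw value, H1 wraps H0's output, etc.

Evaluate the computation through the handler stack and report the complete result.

Answer: [((0, ()), -6)]

Evaluation trace:
get @ H1 ⇒ 1
put(-6) @ H1 ⇒ s:=-6
H0 returns (0, ())
H1 returns ((0, ()), -6)
H2 returns [((0, ()), -6)]
= [((0, ()), -6)]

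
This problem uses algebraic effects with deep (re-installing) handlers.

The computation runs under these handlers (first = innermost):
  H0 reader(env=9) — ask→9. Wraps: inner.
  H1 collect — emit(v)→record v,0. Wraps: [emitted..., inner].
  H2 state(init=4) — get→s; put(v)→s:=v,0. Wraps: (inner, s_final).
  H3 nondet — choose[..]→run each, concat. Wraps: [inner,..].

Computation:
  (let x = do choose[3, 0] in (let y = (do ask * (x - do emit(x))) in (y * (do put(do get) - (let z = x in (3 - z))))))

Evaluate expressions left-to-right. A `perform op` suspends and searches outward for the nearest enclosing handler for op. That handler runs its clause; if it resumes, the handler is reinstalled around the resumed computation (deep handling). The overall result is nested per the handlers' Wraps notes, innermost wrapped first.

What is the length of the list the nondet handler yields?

Evaluation trace:
choose[3, 0] @ H3
  branch[0] choose=3:
    ask @ H0 ⇒ 9
    emit(3) @ H1 ⇒ out+=3
    get @ H2 ⇒ 4
    put(4) @ H2 ⇒ s:=4
    H0 returns 0
    H1 returns [3, 0]
    H2 returns ([3, 0], 4)
    H3 returns [([3, 0], 4)]
  branch[1] choose=0:
    ask @ H0 ⇒ 9
    emit(0) @ H1 ⇒ out+=0
    get @ H2 ⇒ 4
    put(4) @ H2 ⇒ s:=4
    H0 returns 0
    H1 returns [0, 0]
    H2 returns ([0, 0], 4)
    H3 returns [([0, 0], 4)]
= [([3, 0], 4), ([0, 0], 4)]

Answer: 2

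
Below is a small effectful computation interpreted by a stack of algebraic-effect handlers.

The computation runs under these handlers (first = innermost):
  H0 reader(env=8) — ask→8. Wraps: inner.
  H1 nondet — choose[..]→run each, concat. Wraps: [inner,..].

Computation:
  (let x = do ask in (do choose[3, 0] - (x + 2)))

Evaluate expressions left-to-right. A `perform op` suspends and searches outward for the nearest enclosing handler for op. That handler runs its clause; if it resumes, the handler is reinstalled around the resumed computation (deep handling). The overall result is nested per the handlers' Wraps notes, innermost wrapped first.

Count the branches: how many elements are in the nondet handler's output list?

Answer: 2

Step-by-step:
ask @ H0 ⇒ 8
choose[3, 0] @ H1
  branch[0] choose=3:
    H0 returns -7
    H1 returns [-7]
  branch[1] choose=0:
    H0 returns -10
    H1 returns [-10]
= [-7, -10]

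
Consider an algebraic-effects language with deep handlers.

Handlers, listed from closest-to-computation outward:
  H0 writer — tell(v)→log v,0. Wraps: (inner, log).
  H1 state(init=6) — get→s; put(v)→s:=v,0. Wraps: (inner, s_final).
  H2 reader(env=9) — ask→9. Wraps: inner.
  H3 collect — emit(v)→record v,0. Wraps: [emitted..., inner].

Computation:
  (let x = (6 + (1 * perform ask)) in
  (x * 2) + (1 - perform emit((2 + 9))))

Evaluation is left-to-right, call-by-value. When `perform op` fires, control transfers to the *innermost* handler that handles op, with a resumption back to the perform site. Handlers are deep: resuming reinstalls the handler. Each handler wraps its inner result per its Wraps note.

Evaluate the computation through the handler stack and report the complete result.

Working:
ask @ H2 ⇒ 9
emit(11) @ H3 ⇒ out+=11
H0 returns (31, ())
H1 returns ((31, ()), 6)
H2 returns ((31, ()), 6)
H3 returns [11, ((31, ()), 6)]
= [11, ((31, ()), 6)]

Answer: [11, ((31, ()), 6)]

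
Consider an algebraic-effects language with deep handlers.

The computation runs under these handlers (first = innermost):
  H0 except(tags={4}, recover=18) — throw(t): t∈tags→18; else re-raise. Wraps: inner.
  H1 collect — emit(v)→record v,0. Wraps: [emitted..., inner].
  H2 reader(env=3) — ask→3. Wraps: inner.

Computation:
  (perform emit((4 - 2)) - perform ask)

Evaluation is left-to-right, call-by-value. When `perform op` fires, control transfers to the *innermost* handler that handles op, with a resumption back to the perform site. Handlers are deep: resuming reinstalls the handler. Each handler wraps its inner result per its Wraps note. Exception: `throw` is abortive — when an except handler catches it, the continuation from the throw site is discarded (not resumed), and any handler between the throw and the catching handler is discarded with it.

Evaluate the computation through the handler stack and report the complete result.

Evaluation trace:
emit(2) @ H1 ⇒ out+=2
ask @ H2 ⇒ 3
H0 returns -3
H1 returns [2, -3]
H2 returns [2, -3]
= [2, -3]

Answer: [2, -3]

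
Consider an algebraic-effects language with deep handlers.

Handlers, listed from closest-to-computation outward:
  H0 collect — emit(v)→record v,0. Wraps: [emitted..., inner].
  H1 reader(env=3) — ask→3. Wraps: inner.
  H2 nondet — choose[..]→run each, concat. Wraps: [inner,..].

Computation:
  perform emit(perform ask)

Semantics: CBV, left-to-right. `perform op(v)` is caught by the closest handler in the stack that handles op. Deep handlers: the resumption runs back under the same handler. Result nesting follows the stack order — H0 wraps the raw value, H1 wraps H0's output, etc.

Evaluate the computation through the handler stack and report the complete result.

Step-by-step:
ask @ H1 ⇒ 3
emit(3) @ H0 ⇒ out+=3
H0 returns [3, 0]
H1 returns [3, 0]
H2 returns [[3, 0]]
= [[3, 0]]

Answer: [[3, 0]]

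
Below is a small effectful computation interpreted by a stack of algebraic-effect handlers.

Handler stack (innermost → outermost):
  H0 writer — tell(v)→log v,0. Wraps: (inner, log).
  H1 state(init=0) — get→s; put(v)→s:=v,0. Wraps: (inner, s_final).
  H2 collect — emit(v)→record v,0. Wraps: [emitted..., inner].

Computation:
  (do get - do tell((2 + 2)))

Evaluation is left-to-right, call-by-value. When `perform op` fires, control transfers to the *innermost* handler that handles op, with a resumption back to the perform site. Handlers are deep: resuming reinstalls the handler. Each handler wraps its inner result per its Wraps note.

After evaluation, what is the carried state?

Answer: 0

Step-by-step:
get @ H1 ⇒ 0
tell(4) @ H0 ⇒ log+=4
H0 returns (0, (4))
H1 returns ((0, (4)), 0)
H2 returns [((0, (4)), 0)]
= [((0, (4)), 0)]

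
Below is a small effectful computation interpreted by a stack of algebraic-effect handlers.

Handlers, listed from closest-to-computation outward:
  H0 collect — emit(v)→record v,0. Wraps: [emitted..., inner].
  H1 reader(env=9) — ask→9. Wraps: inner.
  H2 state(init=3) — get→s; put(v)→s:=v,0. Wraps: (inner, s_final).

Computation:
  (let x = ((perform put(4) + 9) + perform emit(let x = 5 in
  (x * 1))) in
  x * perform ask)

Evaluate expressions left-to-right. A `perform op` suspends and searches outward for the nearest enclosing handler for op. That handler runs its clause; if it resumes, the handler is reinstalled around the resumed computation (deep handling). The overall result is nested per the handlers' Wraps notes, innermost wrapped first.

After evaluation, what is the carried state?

Working:
put(4) @ H2 ⇒ s:=4
emit(5) @ H0 ⇒ out+=5
ask @ H1 ⇒ 9
H0 returns [5, 81]
H1 returns [5, 81]
H2 returns ([5, 81], 4)
= ([5, 81], 4)

Answer: 4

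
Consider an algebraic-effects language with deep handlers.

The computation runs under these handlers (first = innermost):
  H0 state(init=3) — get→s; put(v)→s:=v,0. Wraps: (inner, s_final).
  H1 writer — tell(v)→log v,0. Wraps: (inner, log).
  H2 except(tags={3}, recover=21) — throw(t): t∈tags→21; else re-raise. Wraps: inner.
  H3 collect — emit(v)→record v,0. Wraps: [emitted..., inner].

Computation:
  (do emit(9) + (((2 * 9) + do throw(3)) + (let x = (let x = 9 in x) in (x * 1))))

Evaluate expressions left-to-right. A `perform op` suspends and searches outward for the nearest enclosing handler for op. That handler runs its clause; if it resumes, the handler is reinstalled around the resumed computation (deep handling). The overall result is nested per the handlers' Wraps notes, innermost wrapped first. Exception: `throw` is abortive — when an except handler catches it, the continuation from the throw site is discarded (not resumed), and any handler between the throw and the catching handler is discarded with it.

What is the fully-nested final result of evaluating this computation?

Step-by-step:
emit(9) @ H3 ⇒ out+=9
throw(3) @ H2 caught ⇒ 21
H3 returns [9, 21]
= [9, 21]

Answer: [9, 21]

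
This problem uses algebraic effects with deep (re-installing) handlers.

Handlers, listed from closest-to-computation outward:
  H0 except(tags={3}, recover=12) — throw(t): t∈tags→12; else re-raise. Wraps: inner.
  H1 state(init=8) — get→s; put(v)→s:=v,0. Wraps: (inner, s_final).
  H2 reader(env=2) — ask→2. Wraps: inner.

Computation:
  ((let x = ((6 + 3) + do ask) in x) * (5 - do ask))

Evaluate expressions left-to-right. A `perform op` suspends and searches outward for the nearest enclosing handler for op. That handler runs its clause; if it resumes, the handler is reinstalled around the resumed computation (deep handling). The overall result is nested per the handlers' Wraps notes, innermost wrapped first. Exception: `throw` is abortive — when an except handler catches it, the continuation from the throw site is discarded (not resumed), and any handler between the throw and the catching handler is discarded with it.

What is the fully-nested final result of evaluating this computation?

Answer: (33, 8)

Evaluation trace:
ask @ H2 ⇒ 2
ask @ H2 ⇒ 2
H0 returns 33
H1 returns (33, 8)
H2 returns (33, 8)
= (33, 8)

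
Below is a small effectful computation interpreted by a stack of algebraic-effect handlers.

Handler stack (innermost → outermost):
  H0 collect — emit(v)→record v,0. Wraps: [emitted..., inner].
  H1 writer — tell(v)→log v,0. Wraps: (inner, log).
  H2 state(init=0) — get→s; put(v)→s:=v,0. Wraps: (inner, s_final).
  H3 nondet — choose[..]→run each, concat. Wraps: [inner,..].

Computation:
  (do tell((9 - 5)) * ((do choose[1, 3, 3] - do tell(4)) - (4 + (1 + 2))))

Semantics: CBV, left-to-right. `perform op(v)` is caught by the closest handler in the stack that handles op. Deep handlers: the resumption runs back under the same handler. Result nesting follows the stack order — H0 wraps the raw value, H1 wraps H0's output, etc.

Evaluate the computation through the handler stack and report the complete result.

Evaluation trace:
tell(4) @ H1 ⇒ log+=4
choose[1, 3, 3] @ H3
  branch[0] choose=1:
    tell(4) @ H1 ⇒ log+=4
    H0 returns [0]
    H1 returns ([0], (4, 4))
    H2 returns (([0], (4, 4)), 0)
    H3 returns [(([0], (4, 4)), 0)]
  branch[1] choose=3:
    tell(4) @ H1 ⇒ log+=4
    H0 returns [0]
    H1 returns ([0], (4, 4))
    H2 returns (([0], (4, 4)), 0)
    H3 returns [(([0], (4, 4)), 0)]
  branch[2] choose=3:
    tell(4) @ H1 ⇒ log+=4
    H0 returns [0]
    H1 returns ([0], (4, 4))
    H2 returns (([0], (4, 4)), 0)
    H3 returns [(([0], (4, 4)), 0)]
= [(([0], (4, 4)), 0), (([0], (4, 4)), 0), (([0], (4, 4)), 0)]

Answer: [(([0], (4, 4)), 0), (([0], (4, 4)), 0), (([0], (4, 4)), 0)]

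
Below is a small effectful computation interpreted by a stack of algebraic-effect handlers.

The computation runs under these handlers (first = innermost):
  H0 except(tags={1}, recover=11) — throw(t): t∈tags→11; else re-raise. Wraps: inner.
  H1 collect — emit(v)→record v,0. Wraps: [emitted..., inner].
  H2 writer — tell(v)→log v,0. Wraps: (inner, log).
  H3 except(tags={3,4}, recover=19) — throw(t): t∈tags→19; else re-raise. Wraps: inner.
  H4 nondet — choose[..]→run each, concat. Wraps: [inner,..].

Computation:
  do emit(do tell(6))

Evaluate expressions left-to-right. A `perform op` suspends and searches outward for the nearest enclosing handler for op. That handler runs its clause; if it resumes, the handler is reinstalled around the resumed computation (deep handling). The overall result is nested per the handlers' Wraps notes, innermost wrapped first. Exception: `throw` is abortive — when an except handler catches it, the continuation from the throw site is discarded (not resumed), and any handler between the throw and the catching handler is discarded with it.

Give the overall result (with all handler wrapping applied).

Answer: [([0, 0], (6))]

Evaluation trace:
tell(6) @ H2 ⇒ log+=6
emit(0) @ H1 ⇒ out+=0
H0 returns 0
H1 returns [0, 0]
H2 returns ([0, 0], (6))
H3 returns ([0, 0], (6))
H4 returns [([0, 0], (6))]
= [([0, 0], (6))]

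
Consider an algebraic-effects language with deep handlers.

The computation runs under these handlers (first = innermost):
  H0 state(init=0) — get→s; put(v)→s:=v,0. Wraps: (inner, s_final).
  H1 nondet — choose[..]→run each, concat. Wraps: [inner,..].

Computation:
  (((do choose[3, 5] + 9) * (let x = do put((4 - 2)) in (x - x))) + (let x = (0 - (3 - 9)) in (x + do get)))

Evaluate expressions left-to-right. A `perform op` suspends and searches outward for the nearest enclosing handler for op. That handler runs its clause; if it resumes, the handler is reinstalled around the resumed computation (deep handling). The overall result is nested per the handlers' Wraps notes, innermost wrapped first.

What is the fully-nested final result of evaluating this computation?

Evaluation trace:
choose[3, 5] @ H1
  branch[0] choose=3:
    put(2) @ H0 ⇒ s:=2
    get @ H0 ⇒ 2
    H0 returns (8, 2)
    H1 returns [(8, 2)]
  branch[1] choose=5:
    put(2) @ H0 ⇒ s:=2
    get @ H0 ⇒ 2
    H0 returns (8, 2)
    H1 returns [(8, 2)]
= [(8, 2), (8, 2)]

Answer: [(8, 2), (8, 2)]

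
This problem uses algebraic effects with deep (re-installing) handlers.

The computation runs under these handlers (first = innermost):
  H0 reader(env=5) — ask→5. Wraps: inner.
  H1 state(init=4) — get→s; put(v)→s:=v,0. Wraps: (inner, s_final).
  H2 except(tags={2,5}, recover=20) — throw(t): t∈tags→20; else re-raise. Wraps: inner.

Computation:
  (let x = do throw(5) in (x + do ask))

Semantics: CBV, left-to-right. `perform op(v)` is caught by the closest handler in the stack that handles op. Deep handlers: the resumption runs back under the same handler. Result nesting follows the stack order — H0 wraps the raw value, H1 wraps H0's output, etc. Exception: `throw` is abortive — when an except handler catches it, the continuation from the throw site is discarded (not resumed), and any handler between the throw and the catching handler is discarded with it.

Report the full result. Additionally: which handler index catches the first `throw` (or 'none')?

Answer: 20 ; first throw caught by: H2

Step-by-step:
throw(5) @ H2 caught ⇒ 20
= 20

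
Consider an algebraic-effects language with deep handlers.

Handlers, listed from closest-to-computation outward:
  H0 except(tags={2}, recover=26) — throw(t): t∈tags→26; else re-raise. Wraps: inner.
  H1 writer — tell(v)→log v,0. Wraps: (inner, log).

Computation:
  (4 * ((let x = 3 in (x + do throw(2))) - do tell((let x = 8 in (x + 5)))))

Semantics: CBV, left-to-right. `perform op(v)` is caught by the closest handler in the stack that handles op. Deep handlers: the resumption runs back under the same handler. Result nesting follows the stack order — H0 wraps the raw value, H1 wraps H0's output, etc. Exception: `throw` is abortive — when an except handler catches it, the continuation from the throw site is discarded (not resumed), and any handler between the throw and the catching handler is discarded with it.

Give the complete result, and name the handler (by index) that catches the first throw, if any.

Evaluation trace:
throw(2) @ H0 caught ⇒ 26
H1 returns (26, ())
= (26, ())

Answer: (26, ()) ; first throw caught by: H0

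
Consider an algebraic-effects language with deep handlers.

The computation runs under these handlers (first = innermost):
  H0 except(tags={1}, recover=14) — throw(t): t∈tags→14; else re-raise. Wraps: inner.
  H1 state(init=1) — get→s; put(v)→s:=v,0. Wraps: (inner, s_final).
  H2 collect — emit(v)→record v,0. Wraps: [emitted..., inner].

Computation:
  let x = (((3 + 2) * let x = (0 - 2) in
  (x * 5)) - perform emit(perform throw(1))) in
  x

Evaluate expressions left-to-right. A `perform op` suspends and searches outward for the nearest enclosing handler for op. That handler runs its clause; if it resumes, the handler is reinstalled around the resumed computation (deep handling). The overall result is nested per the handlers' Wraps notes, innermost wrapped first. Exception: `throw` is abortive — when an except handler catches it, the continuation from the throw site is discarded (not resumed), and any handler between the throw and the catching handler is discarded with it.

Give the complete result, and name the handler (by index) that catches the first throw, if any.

Answer: [(14, 1)] ; first throw caught by: H0

Step-by-step:
throw(1) @ H0 caught ⇒ 14
H1 returns (14, 1)
H2 returns [(14, 1)]
= [(14, 1)]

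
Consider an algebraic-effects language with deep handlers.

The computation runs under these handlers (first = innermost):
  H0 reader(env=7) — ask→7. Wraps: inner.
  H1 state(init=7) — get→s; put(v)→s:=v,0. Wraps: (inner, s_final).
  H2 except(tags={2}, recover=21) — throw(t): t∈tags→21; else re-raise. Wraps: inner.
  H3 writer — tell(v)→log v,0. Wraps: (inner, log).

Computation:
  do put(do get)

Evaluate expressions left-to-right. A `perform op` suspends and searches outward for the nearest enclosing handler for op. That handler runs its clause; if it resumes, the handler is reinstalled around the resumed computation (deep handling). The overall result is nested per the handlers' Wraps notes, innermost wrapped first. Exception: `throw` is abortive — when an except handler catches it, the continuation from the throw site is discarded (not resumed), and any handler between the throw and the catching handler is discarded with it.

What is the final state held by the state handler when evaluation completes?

Step-by-step:
get @ H1 ⇒ 7
put(7) @ H1 ⇒ s:=7
H0 returns 0
H1 returns (0, 7)
H2 returns (0, 7)
H3 returns ((0, 7), ())
= ((0, 7), ())

Answer: 7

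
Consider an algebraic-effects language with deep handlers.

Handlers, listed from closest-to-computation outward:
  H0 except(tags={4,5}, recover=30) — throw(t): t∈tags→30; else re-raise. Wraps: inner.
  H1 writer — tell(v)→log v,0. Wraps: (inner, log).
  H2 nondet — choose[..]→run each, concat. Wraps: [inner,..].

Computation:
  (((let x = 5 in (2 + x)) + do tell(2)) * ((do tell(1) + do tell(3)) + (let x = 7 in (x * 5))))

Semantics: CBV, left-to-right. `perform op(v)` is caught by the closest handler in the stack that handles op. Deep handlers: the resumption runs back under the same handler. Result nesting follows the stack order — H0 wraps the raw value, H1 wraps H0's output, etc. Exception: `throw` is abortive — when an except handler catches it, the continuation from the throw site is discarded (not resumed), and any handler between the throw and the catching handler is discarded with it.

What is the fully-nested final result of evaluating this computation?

Step-by-step:
tell(2) @ H1 ⇒ log+=2
tell(1) @ H1 ⇒ log+=1
tell(3) @ H1 ⇒ log+=3
H0 returns 245
H1 returns (245, (2, 1, 3))
H2 returns [(245, (2, 1, 3))]
= [(245, (2, 1, 3))]

Answer: [(245, (2, 1, 3))]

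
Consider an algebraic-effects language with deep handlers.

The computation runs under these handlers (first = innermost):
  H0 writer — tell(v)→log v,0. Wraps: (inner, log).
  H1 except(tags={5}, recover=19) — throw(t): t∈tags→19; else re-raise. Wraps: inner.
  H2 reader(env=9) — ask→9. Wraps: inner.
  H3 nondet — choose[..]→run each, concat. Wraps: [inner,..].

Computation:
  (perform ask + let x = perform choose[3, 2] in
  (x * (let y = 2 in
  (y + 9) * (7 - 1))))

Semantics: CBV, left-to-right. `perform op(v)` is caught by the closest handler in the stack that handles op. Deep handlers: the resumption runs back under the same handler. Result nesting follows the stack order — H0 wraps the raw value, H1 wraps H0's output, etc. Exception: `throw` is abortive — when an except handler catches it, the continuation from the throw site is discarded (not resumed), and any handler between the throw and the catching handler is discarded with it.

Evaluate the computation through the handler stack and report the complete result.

Answer: [(207, ()), (141, ())]

Working:
ask @ H2 ⇒ 9
choose[3, 2] @ H3
  branch[0] choose=3:
    H0 returns (207, ())
    H1 returns (207, ())
    H2 returns (207, ())
    H3 returns [(207, ())]
  branch[1] choose=2:
    H0 returns (141, ())
    H1 returns (141, ())
    H2 returns (141, ())
    H3 returns [(141, ())]
= [(207, ()), (141, ())]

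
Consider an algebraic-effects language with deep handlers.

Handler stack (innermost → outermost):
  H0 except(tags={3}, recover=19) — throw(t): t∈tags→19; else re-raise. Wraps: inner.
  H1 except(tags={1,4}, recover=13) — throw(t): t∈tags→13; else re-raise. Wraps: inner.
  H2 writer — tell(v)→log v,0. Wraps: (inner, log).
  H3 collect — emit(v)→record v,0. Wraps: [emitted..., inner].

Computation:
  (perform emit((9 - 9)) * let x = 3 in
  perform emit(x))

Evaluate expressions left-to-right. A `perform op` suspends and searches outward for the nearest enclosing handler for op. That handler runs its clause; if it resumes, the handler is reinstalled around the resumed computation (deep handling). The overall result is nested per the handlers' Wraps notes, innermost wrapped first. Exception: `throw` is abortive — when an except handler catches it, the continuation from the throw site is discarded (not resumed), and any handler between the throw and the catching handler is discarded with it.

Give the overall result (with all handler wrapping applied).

Working:
emit(0) @ H3 ⇒ out+=0
emit(3) @ H3 ⇒ out+=3
H0 returns 0
H1 returns 0
H2 returns (0, ())
H3 returns [0, 3, (0, ())]
= [0, 3, (0, ())]

Answer: [0, 3, (0, ())]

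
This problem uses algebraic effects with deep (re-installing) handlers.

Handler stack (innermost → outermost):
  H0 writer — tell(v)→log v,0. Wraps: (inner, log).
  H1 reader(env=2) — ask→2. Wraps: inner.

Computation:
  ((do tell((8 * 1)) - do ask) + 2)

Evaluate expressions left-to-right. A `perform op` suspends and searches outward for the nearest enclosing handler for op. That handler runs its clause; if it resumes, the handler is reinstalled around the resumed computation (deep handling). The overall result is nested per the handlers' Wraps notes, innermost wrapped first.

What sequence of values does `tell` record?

Answer: (8)

Working:
tell(8) @ H0 ⇒ log+=8
ask @ H1 ⇒ 2
H0 returns (0, (8))
H1 returns (0, (8))
= (0, (8))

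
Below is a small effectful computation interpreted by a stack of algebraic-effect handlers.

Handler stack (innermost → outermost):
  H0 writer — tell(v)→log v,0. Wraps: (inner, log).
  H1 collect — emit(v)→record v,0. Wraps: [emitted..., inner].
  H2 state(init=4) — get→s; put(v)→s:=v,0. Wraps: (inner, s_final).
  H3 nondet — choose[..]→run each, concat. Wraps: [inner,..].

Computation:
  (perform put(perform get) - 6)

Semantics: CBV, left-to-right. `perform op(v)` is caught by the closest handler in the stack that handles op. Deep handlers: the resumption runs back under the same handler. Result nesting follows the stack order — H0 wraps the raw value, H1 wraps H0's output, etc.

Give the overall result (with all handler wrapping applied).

Answer: [([(-6, ())], 4)]

Step-by-step:
get @ H2 ⇒ 4
put(4) @ H2 ⇒ s:=4
H0 returns (-6, ())
H1 returns [(-6, ())]
H2 returns ([(-6, ())], 4)
H3 returns [([(-6, ())], 4)]
= [([(-6, ())], 4)]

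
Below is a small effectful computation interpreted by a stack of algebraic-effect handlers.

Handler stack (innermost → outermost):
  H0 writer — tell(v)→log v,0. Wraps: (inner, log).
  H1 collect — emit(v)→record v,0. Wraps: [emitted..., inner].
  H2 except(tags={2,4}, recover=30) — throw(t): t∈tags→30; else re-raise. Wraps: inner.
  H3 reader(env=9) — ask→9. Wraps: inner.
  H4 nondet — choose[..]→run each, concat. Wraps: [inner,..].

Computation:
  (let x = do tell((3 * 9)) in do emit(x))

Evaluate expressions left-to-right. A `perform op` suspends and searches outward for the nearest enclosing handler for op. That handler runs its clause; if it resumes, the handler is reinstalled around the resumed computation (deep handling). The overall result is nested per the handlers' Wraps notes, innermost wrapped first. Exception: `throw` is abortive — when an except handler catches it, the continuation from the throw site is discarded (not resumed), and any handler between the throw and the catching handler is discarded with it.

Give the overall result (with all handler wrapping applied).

Answer: [[0, (0, (27))]]

Step-by-step:
tell(27) @ H0 ⇒ log+=27
emit(0) @ H1 ⇒ out+=0
H0 returns (0, (27))
H1 returns [0, (0, (27))]
H2 returns [0, (0, (27))]
H3 returns [0, (0, (27))]
H4 returns [[0, (0, (27))]]
= [[0, (0, (27))]]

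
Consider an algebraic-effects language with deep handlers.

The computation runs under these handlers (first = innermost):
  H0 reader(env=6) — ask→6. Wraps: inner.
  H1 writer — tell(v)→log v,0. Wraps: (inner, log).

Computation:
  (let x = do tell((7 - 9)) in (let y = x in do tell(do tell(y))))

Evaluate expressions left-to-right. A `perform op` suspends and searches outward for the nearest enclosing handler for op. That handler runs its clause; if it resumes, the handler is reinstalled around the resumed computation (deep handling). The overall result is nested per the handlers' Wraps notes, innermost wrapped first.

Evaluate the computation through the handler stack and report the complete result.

Answer: (0, (-2, 0, 0))

Working:
tell(-2) @ H1 ⇒ log+=-2
tell(0) @ H1 ⇒ log+=0
tell(0) @ H1 ⇒ log+=0
H0 returns 0
H1 returns (0, (-2, 0, 0))
= (0, (-2, 0, 0))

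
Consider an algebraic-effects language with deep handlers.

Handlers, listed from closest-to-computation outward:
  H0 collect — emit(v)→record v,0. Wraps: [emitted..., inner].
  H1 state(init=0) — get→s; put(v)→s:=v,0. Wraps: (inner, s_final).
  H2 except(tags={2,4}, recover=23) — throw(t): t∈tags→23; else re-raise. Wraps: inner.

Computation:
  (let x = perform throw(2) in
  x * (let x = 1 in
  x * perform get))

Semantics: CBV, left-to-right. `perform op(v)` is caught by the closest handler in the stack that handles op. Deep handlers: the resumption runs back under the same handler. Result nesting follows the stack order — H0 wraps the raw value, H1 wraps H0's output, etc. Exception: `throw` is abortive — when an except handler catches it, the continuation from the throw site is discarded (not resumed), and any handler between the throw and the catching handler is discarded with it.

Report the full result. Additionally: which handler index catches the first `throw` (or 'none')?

Step-by-step:
throw(2) @ H2 caught ⇒ 23
= 23

Answer: 23 ; first throw caught by: H2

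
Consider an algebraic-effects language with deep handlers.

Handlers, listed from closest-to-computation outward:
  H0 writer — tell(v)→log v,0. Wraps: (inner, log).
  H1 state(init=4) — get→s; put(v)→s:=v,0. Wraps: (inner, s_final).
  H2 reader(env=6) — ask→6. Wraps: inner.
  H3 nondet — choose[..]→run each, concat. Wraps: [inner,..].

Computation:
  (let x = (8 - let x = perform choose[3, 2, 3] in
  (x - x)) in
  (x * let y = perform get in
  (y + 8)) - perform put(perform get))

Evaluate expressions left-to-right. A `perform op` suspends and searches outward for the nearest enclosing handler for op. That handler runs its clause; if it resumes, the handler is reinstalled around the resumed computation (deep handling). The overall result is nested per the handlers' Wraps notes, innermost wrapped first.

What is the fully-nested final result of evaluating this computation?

Step-by-step:
choose[3, 2, 3] @ H3
  branch[0] choose=3:
    get @ H1 ⇒ 4
    get @ H1 ⇒ 4
    put(4) @ H1 ⇒ s:=4
    H0 returns (96, ())
    H1 returns ((96, ()), 4)
    H2 returns ((96, ()), 4)
    H3 returns [((96, ()), 4)]
  branch[1] choose=2:
    get @ H1 ⇒ 4
    get @ H1 ⇒ 4
    put(4) @ H1 ⇒ s:=4
    H0 returns (96, ())
    H1 returns ((96, ()), 4)
    H2 returns ((96, ()), 4)
    H3 returns [((96, ()), 4)]
  branch[2] choose=3:
    get @ H1 ⇒ 4
    get @ H1 ⇒ 4
    put(4) @ H1 ⇒ s:=4
    H0 returns (96, ())
    H1 returns ((96, ()), 4)
    H2 returns ((96, ()), 4)
    H3 returns [((96, ()), 4)]
= [((96, ()), 4), ((96, ()), 4), ((96, ()), 4)]

Answer: [((96, ()), 4), ((96, ()), 4), ((96, ()), 4)]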